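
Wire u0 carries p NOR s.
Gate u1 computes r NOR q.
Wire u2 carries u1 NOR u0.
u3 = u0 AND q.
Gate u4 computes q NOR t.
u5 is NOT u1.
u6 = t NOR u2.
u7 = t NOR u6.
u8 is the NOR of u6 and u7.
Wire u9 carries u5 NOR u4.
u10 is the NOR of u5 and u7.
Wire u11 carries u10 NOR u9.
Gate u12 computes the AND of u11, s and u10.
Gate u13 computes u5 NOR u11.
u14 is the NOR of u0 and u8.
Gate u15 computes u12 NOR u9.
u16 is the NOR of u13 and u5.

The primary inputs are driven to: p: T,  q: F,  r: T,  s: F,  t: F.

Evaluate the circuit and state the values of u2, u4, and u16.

u0 = p NOR s = T NOR F = F
u1 = r NOR q = T NOR F = F
u2 = u1 NOR u0 = F NOR F = T
u4 = q NOR t = F NOR F = T
u5 = NOT u1 = NOT F = T
u6 = t NOR u2 = F NOR T = F
u7 = t NOR u6 = F NOR F = T
u9 = u5 NOR u4 = T NOR T = F
u10 = u5 NOR u7 = T NOR T = F
u11 = u10 NOR u9 = F NOR F = T
u13 = u5 NOR u11 = T NOR T = F
u16 = u13 NOR u5 = F NOR T = F

u2 = T, u4 = T, u16 = F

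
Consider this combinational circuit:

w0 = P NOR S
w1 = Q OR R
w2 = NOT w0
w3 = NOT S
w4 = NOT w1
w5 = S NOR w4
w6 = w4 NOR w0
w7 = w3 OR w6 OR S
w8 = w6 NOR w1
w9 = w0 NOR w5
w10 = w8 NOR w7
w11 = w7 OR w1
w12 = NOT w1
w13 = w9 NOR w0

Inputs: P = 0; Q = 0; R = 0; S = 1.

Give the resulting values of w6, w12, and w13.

w6 = 0  w12 = 1  w13 = 0

w0 = P NOR S = 0 NOR 1 = 0
w1 = Q OR R = 0 OR 0 = 0
w4 = NOT w1 = NOT 0 = 1
w5 = S NOR w4 = 1 NOR 1 = 0
w6 = w4 NOR w0 = 1 NOR 0 = 0
w9 = w0 NOR w5 = 0 NOR 0 = 1
w12 = NOT w1 = NOT 0 = 1
w13 = w9 NOR w0 = 1 NOR 0 = 0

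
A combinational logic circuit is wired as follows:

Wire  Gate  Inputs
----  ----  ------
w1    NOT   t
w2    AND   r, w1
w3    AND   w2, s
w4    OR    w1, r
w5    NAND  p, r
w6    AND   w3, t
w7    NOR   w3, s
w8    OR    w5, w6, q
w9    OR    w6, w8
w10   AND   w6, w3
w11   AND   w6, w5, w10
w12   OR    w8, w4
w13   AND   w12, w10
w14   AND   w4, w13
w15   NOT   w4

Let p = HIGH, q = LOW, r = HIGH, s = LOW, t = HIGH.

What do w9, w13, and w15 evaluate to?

w9 = LOW, w13 = LOW, w15 = LOW

w1 = NOT t = NOT HIGH = LOW
w2 = r AND w1 = HIGH AND LOW = LOW
w3 = w2 AND s = LOW AND LOW = LOW
w4 = w1 OR r = LOW OR HIGH = HIGH
w5 = p NAND r = HIGH NAND HIGH = LOW
w6 = w3 AND t = LOW AND HIGH = LOW
w8 = w5 OR w6 OR q = LOW OR LOW OR LOW = LOW
w9 = w6 OR w8 = LOW OR LOW = LOW
w10 = w6 AND w3 = LOW AND LOW = LOW
w12 = w8 OR w4 = LOW OR HIGH = HIGH
w13 = w12 AND w10 = HIGH AND LOW = LOW
w15 = NOT w4 = NOT HIGH = LOW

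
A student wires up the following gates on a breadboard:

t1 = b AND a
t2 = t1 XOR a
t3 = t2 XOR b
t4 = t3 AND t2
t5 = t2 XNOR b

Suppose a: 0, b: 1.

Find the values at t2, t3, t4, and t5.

t2 = 0, t3 = 1, t4 = 0, t5 = 0

t1 = b AND a = 1 AND 0 = 0
t2 = t1 XOR a = 0 XOR 0 = 0
t3 = t2 XOR b = 0 XOR 1 = 1
t4 = t3 AND t2 = 1 AND 0 = 0
t5 = t2 XNOR b = 0 XNOR 1 = 0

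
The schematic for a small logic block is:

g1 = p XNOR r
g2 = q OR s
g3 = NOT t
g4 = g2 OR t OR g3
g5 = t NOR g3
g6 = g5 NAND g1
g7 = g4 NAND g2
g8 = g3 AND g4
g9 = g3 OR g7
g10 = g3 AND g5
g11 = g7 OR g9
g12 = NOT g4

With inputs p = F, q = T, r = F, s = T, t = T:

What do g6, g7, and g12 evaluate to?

g6 = T; g7 = F; g12 = F

g1 = p XNOR r = F XNOR F = T
g2 = q OR s = T OR T = T
g3 = NOT t = NOT T = F
g4 = g2 OR t OR g3 = T OR T OR F = T
g5 = t NOR g3 = T NOR F = F
g6 = g5 NAND g1 = F NAND T = T
g7 = g4 NAND g2 = T NAND T = F
g12 = NOT g4 = NOT T = F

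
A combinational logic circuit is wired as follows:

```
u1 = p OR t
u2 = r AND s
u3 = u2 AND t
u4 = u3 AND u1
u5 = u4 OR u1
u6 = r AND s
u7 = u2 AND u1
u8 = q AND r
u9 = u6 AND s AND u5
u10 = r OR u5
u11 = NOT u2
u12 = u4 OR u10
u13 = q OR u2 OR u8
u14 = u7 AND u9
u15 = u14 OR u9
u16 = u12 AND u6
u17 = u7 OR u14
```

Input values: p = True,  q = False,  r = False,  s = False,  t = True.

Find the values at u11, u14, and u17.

u11 = True, u14 = False, u17 = False

u1 = p OR t = True OR True = True
u2 = r AND s = False AND False = False
u3 = u2 AND t = False AND True = False
u4 = u3 AND u1 = False AND True = False
u5 = u4 OR u1 = False OR True = True
u6 = r AND s = False AND False = False
u7 = u2 AND u1 = False AND True = False
u9 = u6 AND s AND u5 = False AND False AND True = False
u11 = NOT u2 = NOT False = True
u14 = u7 AND u9 = False AND False = False
u17 = u7 OR u14 = False OR False = False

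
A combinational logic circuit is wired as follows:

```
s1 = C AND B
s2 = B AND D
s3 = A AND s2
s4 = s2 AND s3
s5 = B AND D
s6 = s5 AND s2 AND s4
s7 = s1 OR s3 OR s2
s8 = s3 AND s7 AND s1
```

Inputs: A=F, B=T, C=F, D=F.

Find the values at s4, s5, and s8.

s4 = F, s5 = F, s8 = F

s1 = C AND B = F AND T = F
s2 = B AND D = T AND F = F
s3 = A AND s2 = F AND F = F
s4 = s2 AND s3 = F AND F = F
s5 = B AND D = T AND F = F
s7 = s1 OR s3 OR s2 = F OR F OR F = F
s8 = s3 AND s7 AND s1 = F AND F AND F = F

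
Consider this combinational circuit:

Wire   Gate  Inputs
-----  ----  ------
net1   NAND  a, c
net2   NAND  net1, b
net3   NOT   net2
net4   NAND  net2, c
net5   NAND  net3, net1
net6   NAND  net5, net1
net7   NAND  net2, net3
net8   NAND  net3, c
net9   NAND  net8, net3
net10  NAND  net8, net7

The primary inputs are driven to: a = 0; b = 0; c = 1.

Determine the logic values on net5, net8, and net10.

net5 = 1, net8 = 1, net10 = 0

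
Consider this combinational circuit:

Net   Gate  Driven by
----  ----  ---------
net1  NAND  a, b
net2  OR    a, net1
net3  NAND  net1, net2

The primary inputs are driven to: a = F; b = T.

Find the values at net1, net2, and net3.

net1 = T, net2 = T, net3 = F

net1 = a NAND b = F NAND T = T
net2 = a OR net1 = F OR T = T
net3 = net1 NAND net2 = T NAND T = F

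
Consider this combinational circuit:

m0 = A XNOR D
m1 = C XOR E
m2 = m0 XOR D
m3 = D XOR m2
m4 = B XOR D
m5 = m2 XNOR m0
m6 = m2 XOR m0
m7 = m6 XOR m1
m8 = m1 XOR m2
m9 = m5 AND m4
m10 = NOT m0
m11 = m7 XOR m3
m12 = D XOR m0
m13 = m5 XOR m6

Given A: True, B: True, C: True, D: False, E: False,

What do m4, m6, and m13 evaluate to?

m4 = True, m6 = False, m13 = True

m0 = A XNOR D = True XNOR False = False
m2 = m0 XOR D = False XOR False = False
m4 = B XOR D = True XOR False = True
m5 = m2 XNOR m0 = False XNOR False = True
m6 = m2 XOR m0 = False XOR False = False
m13 = m5 XOR m6 = True XOR False = True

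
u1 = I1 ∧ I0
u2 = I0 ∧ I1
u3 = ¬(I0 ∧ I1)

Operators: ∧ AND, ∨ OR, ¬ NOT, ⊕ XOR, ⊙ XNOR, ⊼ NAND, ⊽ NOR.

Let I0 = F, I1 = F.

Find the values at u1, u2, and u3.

u1 = F, u2 = F, u3 = T

u1 = F ∧ F = F
u2 = F ∧ F = F
u3 = ¬(F ∧ F) = T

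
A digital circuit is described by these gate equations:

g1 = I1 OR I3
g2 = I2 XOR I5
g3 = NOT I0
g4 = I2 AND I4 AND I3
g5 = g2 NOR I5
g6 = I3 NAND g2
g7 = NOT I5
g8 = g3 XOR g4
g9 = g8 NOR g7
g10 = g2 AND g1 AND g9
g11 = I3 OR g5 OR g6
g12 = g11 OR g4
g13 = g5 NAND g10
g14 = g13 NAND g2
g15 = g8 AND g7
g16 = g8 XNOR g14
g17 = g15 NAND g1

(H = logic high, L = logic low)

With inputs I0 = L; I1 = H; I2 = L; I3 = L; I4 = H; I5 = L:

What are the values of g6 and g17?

g1 = I1 OR I3 = H OR L = H
g2 = I2 XOR I5 = L XOR L = L
g3 = NOT I0 = NOT L = H
g4 = I2 AND I4 AND I3 = L AND H AND L = L
g6 = I3 NAND g2 = L NAND L = H
g7 = NOT I5 = NOT L = H
g8 = g3 XOR g4 = H XOR L = H
g15 = g8 AND g7 = H AND H = H
g17 = g15 NAND g1 = H NAND H = L

g6 = H  g17 = L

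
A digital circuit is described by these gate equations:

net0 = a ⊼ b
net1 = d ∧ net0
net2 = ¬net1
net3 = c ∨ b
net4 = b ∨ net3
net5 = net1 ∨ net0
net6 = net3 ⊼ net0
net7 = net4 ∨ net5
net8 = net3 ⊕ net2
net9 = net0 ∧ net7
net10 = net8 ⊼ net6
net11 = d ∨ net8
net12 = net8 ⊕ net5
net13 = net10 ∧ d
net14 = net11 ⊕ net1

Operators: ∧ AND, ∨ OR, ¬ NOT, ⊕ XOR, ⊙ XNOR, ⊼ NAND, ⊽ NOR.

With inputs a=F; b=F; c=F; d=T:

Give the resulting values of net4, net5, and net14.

net0 = a NAND b = F NAND F = T
net1 = d AND net0 = T AND T = T
net2 = NOT net1 = NOT T = F
net3 = c OR b = F OR F = F
net4 = b OR net3 = F OR F = F
net5 = net1 OR net0 = T OR T = T
net8 = net3 XOR net2 = F XOR F = F
net11 = d OR net8 = T OR F = T
net14 = net11 XOR net1 = T XOR T = F

net4 = F, net5 = T, net14 = F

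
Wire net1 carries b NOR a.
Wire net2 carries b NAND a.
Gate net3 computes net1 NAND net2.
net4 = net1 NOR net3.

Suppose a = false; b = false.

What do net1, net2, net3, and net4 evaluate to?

net1 = true, net2 = true, net3 = false, net4 = false

net1 = b NOR a = false NOR false = true
net2 = b NAND a = false NAND false = true
net3 = net1 NAND net2 = true NAND true = false
net4 = net1 NOR net3 = true NOR false = false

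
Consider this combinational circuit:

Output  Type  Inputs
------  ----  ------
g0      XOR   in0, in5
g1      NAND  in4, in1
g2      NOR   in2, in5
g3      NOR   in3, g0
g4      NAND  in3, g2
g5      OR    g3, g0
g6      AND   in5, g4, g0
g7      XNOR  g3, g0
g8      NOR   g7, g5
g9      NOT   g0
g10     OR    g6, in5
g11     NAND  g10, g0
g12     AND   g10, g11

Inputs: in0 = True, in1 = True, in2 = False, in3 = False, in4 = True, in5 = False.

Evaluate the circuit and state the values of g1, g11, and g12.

g0 = in0 XOR in5 = True XOR False = True
g1 = in4 NAND in1 = True NAND True = False
g2 = in2 NOR in5 = False NOR False = True
g4 = in3 NAND g2 = False NAND True = True
g6 = in5 AND g4 AND g0 = False AND True AND True = False
g10 = g6 OR in5 = False OR False = False
g11 = g10 NAND g0 = False NAND True = True
g12 = g10 AND g11 = False AND True = False

g1 = False, g11 = True, g12 = False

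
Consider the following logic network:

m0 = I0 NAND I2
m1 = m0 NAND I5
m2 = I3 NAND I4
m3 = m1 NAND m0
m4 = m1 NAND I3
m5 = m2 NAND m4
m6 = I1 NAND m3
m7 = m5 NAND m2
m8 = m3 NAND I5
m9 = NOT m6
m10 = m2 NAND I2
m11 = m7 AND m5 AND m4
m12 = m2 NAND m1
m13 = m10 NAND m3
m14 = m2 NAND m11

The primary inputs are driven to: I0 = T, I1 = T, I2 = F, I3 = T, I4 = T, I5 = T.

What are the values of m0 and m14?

m0 = T; m14 = T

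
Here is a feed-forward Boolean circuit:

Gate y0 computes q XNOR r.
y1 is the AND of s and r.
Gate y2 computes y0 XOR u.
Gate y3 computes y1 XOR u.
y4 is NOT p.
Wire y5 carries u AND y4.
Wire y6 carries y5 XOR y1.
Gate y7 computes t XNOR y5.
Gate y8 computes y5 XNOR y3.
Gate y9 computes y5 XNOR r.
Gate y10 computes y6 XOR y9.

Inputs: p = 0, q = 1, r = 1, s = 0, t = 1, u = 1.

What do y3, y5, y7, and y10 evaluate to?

y3 = 1; y5 = 1; y7 = 1; y10 = 0

y1 = s AND r = 0 AND 1 = 0
y3 = y1 XOR u = 0 XOR 1 = 1
y4 = NOT p = NOT 0 = 1
y5 = u AND y4 = 1 AND 1 = 1
y6 = y5 XOR y1 = 1 XOR 0 = 1
y7 = t XNOR y5 = 1 XNOR 1 = 1
y9 = y5 XNOR r = 1 XNOR 1 = 1
y10 = y6 XOR y9 = 1 XOR 1 = 0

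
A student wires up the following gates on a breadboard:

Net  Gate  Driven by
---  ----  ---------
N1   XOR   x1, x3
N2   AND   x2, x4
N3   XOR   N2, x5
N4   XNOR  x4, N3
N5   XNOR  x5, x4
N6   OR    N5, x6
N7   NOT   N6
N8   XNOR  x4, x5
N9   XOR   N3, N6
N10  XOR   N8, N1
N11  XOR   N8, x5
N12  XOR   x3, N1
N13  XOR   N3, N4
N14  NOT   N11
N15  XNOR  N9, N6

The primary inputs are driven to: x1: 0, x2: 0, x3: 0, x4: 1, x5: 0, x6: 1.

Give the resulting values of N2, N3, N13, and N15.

N2 = 0, N3 = 0, N13 = 0, N15 = 1

N2 = x2 AND x4 = 0 AND 1 = 0
N3 = N2 XOR x5 = 0 XOR 0 = 0
N4 = x4 XNOR N3 = 1 XNOR 0 = 0
N5 = x5 XNOR x4 = 0 XNOR 1 = 0
N6 = N5 OR x6 = 0 OR 1 = 1
N9 = N3 XOR N6 = 0 XOR 1 = 1
N13 = N3 XOR N4 = 0 XOR 0 = 0
N15 = N9 XNOR N6 = 1 XNOR 1 = 1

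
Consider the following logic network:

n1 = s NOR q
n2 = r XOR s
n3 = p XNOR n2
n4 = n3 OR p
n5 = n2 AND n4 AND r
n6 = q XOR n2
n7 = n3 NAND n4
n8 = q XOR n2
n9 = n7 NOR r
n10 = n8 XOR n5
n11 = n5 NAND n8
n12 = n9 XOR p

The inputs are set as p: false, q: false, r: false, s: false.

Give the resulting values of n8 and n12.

n8 = false; n12 = true

n2 = r XOR s = false XOR false = false
n3 = p XNOR n2 = false XNOR false = true
n4 = n3 OR p = true OR false = true
n7 = n3 NAND n4 = true NAND true = false
n8 = q XOR n2 = false XOR false = false
n9 = n7 NOR r = false NOR false = true
n12 = n9 XOR p = true XOR false = true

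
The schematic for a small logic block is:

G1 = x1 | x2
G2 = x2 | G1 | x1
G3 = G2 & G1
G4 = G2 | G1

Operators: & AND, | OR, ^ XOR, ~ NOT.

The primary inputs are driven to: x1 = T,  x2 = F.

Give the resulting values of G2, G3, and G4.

G2 = T, G3 = T, G4 = T

G1 = x1 OR x2 = T OR F = T
G2 = x2 OR G1 OR x1 = F OR T OR T = T
G3 = G2 AND G1 = T AND T = T
G4 = G2 OR G1 = T OR T = T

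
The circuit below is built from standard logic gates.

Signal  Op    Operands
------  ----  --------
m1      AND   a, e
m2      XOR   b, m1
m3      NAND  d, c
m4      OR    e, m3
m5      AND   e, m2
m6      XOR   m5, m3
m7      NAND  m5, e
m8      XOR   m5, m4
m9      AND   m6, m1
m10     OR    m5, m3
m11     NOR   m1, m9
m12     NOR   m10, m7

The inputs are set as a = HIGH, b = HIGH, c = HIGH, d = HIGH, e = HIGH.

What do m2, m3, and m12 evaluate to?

m1 = a AND e = HIGH AND HIGH = HIGH
m2 = b XOR m1 = HIGH XOR HIGH = LOW
m3 = d NAND c = HIGH NAND HIGH = LOW
m5 = e AND m2 = HIGH AND LOW = LOW
m7 = m5 NAND e = LOW NAND HIGH = HIGH
m10 = m5 OR m3 = LOW OR LOW = LOW
m12 = m10 NOR m7 = LOW NOR HIGH = LOW

m2 = LOW, m3 = LOW, m12 = LOW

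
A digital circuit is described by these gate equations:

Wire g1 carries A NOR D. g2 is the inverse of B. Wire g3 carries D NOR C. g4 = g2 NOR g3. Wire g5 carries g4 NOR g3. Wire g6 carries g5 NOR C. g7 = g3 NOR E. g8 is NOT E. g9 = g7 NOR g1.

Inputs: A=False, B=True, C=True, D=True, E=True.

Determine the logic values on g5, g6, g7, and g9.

g1 = A NOR D = False NOR True = False
g2 = NOT B = NOT True = False
g3 = D NOR C = True NOR True = False
g4 = g2 NOR g3 = False NOR False = True
g5 = g4 NOR g3 = True NOR False = False
g6 = g5 NOR C = False NOR True = False
g7 = g3 NOR E = False NOR True = False
g9 = g7 NOR g1 = False NOR False = True

g5 = False, g6 = False, g7 = False, g9 = True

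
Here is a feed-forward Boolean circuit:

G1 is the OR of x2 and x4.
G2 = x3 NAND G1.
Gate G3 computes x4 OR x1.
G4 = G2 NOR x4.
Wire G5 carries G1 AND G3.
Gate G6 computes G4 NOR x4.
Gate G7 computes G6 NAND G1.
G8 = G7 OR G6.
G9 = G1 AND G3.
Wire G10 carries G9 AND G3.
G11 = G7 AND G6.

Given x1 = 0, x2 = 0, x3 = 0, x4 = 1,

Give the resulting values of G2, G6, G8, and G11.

G2 = 1  G6 = 0  G8 = 1  G11 = 0

G1 = x2 OR x4 = 0 OR 1 = 1
G2 = x3 NAND G1 = 0 NAND 1 = 1
G4 = G2 NOR x4 = 1 NOR 1 = 0
G6 = G4 NOR x4 = 0 NOR 1 = 0
G7 = G6 NAND G1 = 0 NAND 1 = 1
G8 = G7 OR G6 = 1 OR 0 = 1
G11 = G7 AND G6 = 1 AND 0 = 0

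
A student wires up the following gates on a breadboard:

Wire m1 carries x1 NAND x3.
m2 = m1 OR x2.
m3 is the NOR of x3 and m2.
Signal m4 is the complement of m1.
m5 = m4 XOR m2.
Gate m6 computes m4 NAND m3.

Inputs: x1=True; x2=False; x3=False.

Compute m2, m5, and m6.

m1 = x1 NAND x3 = True NAND False = True
m2 = m1 OR x2 = True OR False = True
m3 = x3 NOR m2 = False NOR True = False
m4 = NOT m1 = NOT True = False
m5 = m4 XOR m2 = False XOR True = True
m6 = m4 NAND m3 = False NAND False = True

m2 = True  m5 = True  m6 = True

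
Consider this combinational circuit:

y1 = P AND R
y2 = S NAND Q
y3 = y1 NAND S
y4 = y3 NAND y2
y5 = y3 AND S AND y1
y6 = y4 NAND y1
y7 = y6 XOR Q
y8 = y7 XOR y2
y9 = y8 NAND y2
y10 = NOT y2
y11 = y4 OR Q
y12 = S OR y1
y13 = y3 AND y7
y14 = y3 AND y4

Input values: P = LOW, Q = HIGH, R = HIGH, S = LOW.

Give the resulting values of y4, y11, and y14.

y4 = LOW, y11 = HIGH, y14 = LOW

y1 = P AND R = LOW AND HIGH = LOW
y2 = S NAND Q = LOW NAND HIGH = HIGH
y3 = y1 NAND S = LOW NAND LOW = HIGH
y4 = y3 NAND y2 = HIGH NAND HIGH = LOW
y11 = y4 OR Q = LOW OR HIGH = HIGH
y14 = y3 AND y4 = HIGH AND LOW = LOW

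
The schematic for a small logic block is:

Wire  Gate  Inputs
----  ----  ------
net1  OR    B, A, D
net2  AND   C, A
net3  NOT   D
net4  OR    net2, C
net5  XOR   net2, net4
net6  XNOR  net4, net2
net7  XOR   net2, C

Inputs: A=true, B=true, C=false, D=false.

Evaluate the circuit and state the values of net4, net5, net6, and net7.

net4 = false, net5 = false, net6 = true, net7 = false

net2 = C AND A = false AND true = false
net4 = net2 OR C = false OR false = false
net5 = net2 XOR net4 = false XOR false = false
net6 = net4 XNOR net2 = false XNOR false = true
net7 = net2 XOR C = false XOR false = false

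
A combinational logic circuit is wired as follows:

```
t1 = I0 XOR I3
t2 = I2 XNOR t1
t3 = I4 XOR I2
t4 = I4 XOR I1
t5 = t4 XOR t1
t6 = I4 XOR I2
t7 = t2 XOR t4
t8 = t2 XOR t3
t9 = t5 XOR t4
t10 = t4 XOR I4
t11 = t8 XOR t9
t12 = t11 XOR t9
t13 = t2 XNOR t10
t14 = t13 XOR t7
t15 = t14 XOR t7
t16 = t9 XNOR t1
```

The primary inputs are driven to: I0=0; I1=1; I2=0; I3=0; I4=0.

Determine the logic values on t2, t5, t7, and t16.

t1 = I0 XOR I3 = 0 XOR 0 = 0
t2 = I2 XNOR t1 = 0 XNOR 0 = 1
t4 = I4 XOR I1 = 0 XOR 1 = 1
t5 = t4 XOR t1 = 1 XOR 0 = 1
t7 = t2 XOR t4 = 1 XOR 1 = 0
t9 = t5 XOR t4 = 1 XOR 1 = 0
t16 = t9 XNOR t1 = 0 XNOR 0 = 1

t2 = 1; t5 = 1; t7 = 0; t16 = 1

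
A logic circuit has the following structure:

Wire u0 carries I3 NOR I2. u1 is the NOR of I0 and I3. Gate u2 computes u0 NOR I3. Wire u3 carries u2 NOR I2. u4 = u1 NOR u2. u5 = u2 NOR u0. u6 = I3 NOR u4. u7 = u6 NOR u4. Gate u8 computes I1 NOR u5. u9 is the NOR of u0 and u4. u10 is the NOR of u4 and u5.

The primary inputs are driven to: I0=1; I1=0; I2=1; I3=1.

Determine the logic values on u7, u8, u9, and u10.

u7 = 0; u8 = 0; u9 = 0; u10 = 0

u0 = I3 NOR I2 = 1 NOR 1 = 0
u1 = I0 NOR I3 = 1 NOR 1 = 0
u2 = u0 NOR I3 = 0 NOR 1 = 0
u4 = u1 NOR u2 = 0 NOR 0 = 1
u5 = u2 NOR u0 = 0 NOR 0 = 1
u6 = I3 NOR u4 = 1 NOR 1 = 0
u7 = u6 NOR u4 = 0 NOR 1 = 0
u8 = I1 NOR u5 = 0 NOR 1 = 0
u9 = u0 NOR u4 = 0 NOR 1 = 0
u10 = u4 NOR u5 = 1 NOR 1 = 0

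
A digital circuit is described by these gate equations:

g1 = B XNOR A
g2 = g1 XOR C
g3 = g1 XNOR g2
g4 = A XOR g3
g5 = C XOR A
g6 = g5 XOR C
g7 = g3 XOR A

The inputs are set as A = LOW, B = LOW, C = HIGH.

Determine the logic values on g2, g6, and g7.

g1 = B XNOR A = LOW XNOR LOW = HIGH
g2 = g1 XOR C = HIGH XOR HIGH = LOW
g3 = g1 XNOR g2 = HIGH XNOR LOW = LOW
g5 = C XOR A = HIGH XOR LOW = HIGH
g6 = g5 XOR C = HIGH XOR HIGH = LOW
g7 = g3 XOR A = LOW XOR LOW = LOW

g2 = LOW; g6 = LOW; g7 = LOW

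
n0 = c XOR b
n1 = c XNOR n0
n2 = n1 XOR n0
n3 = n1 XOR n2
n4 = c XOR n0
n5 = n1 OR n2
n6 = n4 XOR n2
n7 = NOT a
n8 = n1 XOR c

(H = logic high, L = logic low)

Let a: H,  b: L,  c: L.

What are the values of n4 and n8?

n0 = c XOR b = L XOR L = L
n1 = c XNOR n0 = L XNOR L = H
n4 = c XOR n0 = L XOR L = L
n8 = n1 XOR c = H XOR L = H

n4 = L, n8 = H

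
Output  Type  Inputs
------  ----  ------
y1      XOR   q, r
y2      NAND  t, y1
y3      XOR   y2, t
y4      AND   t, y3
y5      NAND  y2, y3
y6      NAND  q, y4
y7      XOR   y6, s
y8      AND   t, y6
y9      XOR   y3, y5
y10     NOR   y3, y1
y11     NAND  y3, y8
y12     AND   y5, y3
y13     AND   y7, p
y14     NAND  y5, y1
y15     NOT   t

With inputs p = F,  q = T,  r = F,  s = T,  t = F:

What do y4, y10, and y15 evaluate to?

y4 = F, y10 = F, y15 = T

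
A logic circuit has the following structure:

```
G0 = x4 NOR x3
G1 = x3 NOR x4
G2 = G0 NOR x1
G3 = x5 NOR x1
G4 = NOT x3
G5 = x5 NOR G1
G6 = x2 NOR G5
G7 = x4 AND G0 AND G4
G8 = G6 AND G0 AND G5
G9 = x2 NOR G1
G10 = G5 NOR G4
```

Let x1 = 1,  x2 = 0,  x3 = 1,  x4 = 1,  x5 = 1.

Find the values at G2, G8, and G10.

G2 = 0  G8 = 0  G10 = 1

G0 = x4 NOR x3 = 1 NOR 1 = 0
G1 = x3 NOR x4 = 1 NOR 1 = 0
G2 = G0 NOR x1 = 0 NOR 1 = 0
G4 = NOT x3 = NOT 1 = 0
G5 = x5 NOR G1 = 1 NOR 0 = 0
G6 = x2 NOR G5 = 0 NOR 0 = 1
G8 = G6 AND G0 AND G5 = 1 AND 0 AND 0 = 0
G10 = G5 NOR G4 = 0 NOR 0 = 1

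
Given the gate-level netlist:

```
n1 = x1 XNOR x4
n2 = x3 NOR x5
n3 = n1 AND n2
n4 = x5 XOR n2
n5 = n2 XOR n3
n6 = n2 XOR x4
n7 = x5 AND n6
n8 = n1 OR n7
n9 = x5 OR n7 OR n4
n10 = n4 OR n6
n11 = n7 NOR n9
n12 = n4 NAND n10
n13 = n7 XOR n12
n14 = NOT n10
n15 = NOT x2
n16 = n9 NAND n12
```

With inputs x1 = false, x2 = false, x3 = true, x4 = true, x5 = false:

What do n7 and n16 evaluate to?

n7 = false, n16 = true

n2 = x3 NOR x5 = true NOR false = false
n4 = x5 XOR n2 = false XOR false = false
n6 = n2 XOR x4 = false XOR true = true
n7 = x5 AND n6 = false AND true = false
n9 = x5 OR n7 OR n4 = false OR false OR false = false
n10 = n4 OR n6 = false OR true = true
n12 = n4 NAND n10 = false NAND true = true
n16 = n9 NAND n12 = false NAND true = true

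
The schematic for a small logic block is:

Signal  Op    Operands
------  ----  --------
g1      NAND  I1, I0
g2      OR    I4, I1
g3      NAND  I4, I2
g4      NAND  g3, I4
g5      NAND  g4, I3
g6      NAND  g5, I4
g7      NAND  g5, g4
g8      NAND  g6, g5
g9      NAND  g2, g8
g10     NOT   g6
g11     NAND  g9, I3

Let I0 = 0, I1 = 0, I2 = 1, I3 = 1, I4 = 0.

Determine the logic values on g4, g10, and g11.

g4 = 1, g10 = 0, g11 = 0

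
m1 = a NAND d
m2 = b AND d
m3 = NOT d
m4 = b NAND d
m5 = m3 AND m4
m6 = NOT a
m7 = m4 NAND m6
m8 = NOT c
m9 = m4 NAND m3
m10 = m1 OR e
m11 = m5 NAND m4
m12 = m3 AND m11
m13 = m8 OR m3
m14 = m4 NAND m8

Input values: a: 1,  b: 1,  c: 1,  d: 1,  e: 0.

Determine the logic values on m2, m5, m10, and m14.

m2 = 1  m5 = 0  m10 = 0  m14 = 1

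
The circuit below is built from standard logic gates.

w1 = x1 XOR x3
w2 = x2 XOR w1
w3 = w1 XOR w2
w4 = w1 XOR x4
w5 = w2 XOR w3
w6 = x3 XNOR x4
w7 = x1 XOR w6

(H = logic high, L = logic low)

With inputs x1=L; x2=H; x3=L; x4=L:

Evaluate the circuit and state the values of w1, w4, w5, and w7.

w1 = x1 XOR x3 = L XOR L = L
w2 = x2 XOR w1 = H XOR L = H
w3 = w1 XOR w2 = L XOR H = H
w4 = w1 XOR x4 = L XOR L = L
w5 = w2 XOR w3 = H XOR H = L
w6 = x3 XNOR x4 = L XNOR L = H
w7 = x1 XOR w6 = L XOR H = H

w1 = L; w4 = L; w5 = L; w7 = H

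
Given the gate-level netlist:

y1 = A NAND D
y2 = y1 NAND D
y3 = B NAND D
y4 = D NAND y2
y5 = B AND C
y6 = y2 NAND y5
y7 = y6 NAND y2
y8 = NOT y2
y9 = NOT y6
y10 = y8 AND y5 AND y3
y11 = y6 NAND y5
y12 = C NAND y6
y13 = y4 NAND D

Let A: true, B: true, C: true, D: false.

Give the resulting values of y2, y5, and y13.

y2 = true, y5 = true, y13 = true

y1 = A NAND D = true NAND false = true
y2 = y1 NAND D = true NAND false = true
y4 = D NAND y2 = false NAND true = true
y5 = B AND C = true AND true = true
y13 = y4 NAND D = true NAND false = true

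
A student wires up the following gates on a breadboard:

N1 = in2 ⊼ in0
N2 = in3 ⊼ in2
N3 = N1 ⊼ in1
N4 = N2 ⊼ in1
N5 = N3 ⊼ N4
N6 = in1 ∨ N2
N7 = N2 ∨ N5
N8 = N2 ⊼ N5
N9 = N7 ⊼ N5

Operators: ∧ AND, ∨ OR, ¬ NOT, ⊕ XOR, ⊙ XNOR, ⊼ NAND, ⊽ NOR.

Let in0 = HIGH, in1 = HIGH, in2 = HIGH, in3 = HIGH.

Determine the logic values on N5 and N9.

N1 = in2 NAND in0 = HIGH NAND HIGH = LOW
N2 = in3 NAND in2 = HIGH NAND HIGH = LOW
N3 = N1 NAND in1 = LOW NAND HIGH = HIGH
N4 = N2 NAND in1 = LOW NAND HIGH = HIGH
N5 = N3 NAND N4 = HIGH NAND HIGH = LOW
N7 = N2 OR N5 = LOW OR LOW = LOW
N9 = N7 NAND N5 = LOW NAND LOW = HIGH

N5 = LOW, N9 = HIGH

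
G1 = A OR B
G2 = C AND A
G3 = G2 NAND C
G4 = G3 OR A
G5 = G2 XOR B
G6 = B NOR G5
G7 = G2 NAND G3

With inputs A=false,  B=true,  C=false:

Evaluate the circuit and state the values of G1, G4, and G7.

G1 = A OR B = false OR true = true
G2 = C AND A = false AND false = false
G3 = G2 NAND C = false NAND false = true
G4 = G3 OR A = true OR false = true
G7 = G2 NAND G3 = false NAND true = true

G1 = true; G4 = true; G7 = true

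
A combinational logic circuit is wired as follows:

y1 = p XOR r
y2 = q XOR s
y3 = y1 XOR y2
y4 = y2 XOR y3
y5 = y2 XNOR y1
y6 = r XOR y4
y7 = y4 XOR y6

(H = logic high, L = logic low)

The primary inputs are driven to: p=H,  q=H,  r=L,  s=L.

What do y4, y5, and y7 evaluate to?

y1 = p XOR r = H XOR L = H
y2 = q XOR s = H XOR L = H
y3 = y1 XOR y2 = H XOR H = L
y4 = y2 XOR y3 = H XOR L = H
y5 = y2 XNOR y1 = H XNOR H = H
y6 = r XOR y4 = L XOR H = H
y7 = y4 XOR y6 = H XOR H = L

y4 = H; y5 = H; y7 = L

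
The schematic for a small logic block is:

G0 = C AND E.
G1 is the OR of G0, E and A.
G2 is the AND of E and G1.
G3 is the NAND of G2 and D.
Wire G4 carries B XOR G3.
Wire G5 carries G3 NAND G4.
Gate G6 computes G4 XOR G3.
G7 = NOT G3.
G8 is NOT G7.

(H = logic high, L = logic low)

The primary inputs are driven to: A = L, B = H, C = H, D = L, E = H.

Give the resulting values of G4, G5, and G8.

G4 = L  G5 = H  G8 = H

G0 = C AND E = H AND H = H
G1 = G0 OR E OR A = H OR H OR L = H
G2 = E AND G1 = H AND H = H
G3 = G2 NAND D = H NAND L = H
G4 = B XOR G3 = H XOR H = L
G5 = G3 NAND G4 = H NAND L = H
G7 = NOT G3 = NOT H = L
G8 = NOT G7 = NOT L = H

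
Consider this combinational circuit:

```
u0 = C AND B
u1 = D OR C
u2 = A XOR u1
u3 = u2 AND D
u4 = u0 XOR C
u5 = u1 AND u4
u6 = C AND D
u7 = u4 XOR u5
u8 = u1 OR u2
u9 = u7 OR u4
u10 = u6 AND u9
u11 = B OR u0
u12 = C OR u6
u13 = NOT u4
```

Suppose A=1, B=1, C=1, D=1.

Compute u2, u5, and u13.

u2 = 0  u5 = 0  u13 = 1

u0 = C AND B = 1 AND 1 = 1
u1 = D OR C = 1 OR 1 = 1
u2 = A XOR u1 = 1 XOR 1 = 0
u4 = u0 XOR C = 1 XOR 1 = 0
u5 = u1 AND u4 = 1 AND 0 = 0
u13 = NOT u4 = NOT 0 = 1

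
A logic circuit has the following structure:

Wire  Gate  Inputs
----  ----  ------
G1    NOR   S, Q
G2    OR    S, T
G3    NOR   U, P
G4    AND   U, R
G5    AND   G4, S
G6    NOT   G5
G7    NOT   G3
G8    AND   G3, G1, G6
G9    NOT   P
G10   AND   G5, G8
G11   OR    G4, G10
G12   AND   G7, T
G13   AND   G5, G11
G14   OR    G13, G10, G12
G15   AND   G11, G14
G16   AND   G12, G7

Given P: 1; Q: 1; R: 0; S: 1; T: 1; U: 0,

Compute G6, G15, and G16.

G6 = 1; G15 = 0; G16 = 1

G1 = S NOR Q = 1 NOR 1 = 0
G3 = U NOR P = 0 NOR 1 = 0
G4 = U AND R = 0 AND 0 = 0
G5 = G4 AND S = 0 AND 1 = 0
G6 = NOT G5 = NOT 0 = 1
G7 = NOT G3 = NOT 0 = 1
G8 = G3 AND G1 AND G6 = 0 AND 0 AND 1 = 0
G10 = G5 AND G8 = 0 AND 0 = 0
G11 = G4 OR G10 = 0 OR 0 = 0
G12 = G7 AND T = 1 AND 1 = 1
G13 = G5 AND G11 = 0 AND 0 = 0
G14 = G13 OR G10 OR G12 = 0 OR 0 OR 1 = 1
G15 = G11 AND G14 = 0 AND 1 = 0
G16 = G12 AND G7 = 1 AND 1 = 1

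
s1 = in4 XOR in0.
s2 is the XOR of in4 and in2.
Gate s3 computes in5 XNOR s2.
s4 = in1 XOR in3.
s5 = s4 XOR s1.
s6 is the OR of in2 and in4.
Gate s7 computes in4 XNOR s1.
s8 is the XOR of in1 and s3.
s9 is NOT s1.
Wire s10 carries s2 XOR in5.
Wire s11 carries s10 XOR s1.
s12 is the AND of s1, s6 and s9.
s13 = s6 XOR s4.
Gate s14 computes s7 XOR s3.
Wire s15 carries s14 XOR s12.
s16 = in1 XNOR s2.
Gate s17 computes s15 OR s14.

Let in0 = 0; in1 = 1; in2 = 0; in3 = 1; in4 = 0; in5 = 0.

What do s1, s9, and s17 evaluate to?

s1 = 0, s9 = 1, s17 = 0

s1 = in4 XOR in0 = 0 XOR 0 = 0
s2 = in4 XOR in2 = 0 XOR 0 = 0
s3 = in5 XNOR s2 = 0 XNOR 0 = 1
s6 = in2 OR in4 = 0 OR 0 = 0
s7 = in4 XNOR s1 = 0 XNOR 0 = 1
s9 = NOT s1 = NOT 0 = 1
s12 = s1 AND s6 AND s9 = 0 AND 0 AND 1 = 0
s14 = s7 XOR s3 = 1 XOR 1 = 0
s15 = s14 XOR s12 = 0 XOR 0 = 0
s17 = s15 OR s14 = 0 OR 0 = 0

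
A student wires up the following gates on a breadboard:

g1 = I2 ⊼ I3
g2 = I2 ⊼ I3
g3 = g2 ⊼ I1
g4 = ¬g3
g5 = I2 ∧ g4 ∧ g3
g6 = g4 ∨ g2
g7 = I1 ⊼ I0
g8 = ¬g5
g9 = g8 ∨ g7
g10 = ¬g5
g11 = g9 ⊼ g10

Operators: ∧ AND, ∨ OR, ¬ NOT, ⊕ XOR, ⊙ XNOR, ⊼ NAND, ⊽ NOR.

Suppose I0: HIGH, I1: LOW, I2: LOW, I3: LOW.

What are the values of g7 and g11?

g7 = HIGH; g11 = LOW

g2 = I2 NAND I3 = LOW NAND LOW = HIGH
g3 = g2 NAND I1 = HIGH NAND LOW = HIGH
g4 = NOT g3 = NOT HIGH = LOW
g5 = I2 AND g4 AND g3 = LOW AND LOW AND HIGH = LOW
g7 = I1 NAND I0 = LOW NAND HIGH = HIGH
g8 = NOT g5 = NOT LOW = HIGH
g9 = g8 OR g7 = HIGH OR HIGH = HIGH
g10 = NOT g5 = NOT LOW = HIGH
g11 = g9 NAND g10 = HIGH NAND HIGH = LOW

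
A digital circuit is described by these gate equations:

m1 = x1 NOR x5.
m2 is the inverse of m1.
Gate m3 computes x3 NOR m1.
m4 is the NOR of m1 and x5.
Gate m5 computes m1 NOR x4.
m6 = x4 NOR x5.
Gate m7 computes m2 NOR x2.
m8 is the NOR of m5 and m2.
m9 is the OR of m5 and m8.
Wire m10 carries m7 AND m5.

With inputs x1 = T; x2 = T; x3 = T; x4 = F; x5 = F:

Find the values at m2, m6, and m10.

m2 = T; m6 = T; m10 = F

m1 = x1 NOR x5 = T NOR F = F
m2 = NOT m1 = NOT F = T
m5 = m1 NOR x4 = F NOR F = T
m6 = x4 NOR x5 = F NOR F = T
m7 = m2 NOR x2 = T NOR T = F
m10 = m7 AND m5 = F AND T = F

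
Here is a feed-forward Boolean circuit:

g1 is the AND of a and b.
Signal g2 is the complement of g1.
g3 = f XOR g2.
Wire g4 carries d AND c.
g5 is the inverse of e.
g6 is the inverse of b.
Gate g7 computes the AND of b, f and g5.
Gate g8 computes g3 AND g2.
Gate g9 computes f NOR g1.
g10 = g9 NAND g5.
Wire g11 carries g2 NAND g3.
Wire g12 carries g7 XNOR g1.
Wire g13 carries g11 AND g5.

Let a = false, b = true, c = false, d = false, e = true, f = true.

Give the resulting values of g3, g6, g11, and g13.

g1 = a AND b = false AND true = false
g2 = NOT g1 = NOT false = true
g3 = f XOR g2 = true XOR true = false
g5 = NOT e = NOT true = false
g6 = NOT b = NOT true = false
g11 = g2 NAND g3 = true NAND false = true
g13 = g11 AND g5 = true AND false = false

g3 = false, g6 = false, g11 = true, g13 = false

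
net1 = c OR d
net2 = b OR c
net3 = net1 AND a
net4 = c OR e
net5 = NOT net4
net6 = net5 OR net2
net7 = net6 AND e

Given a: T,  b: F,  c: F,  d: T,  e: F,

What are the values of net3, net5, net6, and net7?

net3 = T; net5 = T; net6 = T; net7 = F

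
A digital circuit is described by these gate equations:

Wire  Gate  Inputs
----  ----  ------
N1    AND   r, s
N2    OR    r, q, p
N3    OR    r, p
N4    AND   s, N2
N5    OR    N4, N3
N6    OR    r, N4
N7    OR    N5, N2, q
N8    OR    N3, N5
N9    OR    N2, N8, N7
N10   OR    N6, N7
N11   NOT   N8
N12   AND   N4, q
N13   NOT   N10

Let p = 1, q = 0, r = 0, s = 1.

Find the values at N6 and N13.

N6 = 1  N13 = 0

N2 = r OR q OR p = 0 OR 0 OR 1 = 1
N3 = r OR p = 0 OR 1 = 1
N4 = s AND N2 = 1 AND 1 = 1
N5 = N4 OR N3 = 1 OR 1 = 1
N6 = r OR N4 = 0 OR 1 = 1
N7 = N5 OR N2 OR q = 1 OR 1 OR 0 = 1
N10 = N6 OR N7 = 1 OR 1 = 1
N13 = NOT N10 = NOT 1 = 0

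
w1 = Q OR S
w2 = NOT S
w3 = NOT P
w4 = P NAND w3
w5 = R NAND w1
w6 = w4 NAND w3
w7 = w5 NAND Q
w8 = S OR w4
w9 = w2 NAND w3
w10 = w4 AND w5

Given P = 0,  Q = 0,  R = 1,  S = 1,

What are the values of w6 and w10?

w6 = 0; w10 = 0

w1 = Q OR S = 0 OR 1 = 1
w3 = NOT P = NOT 0 = 1
w4 = P NAND w3 = 0 NAND 1 = 1
w5 = R NAND w1 = 1 NAND 1 = 0
w6 = w4 NAND w3 = 1 NAND 1 = 0
w10 = w4 AND w5 = 1 AND 0 = 0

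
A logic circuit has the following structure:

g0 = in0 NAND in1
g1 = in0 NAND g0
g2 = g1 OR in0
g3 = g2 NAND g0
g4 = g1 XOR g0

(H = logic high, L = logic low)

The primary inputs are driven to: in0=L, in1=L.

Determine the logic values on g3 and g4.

g0 = in0 NAND in1 = L NAND L = H
g1 = in0 NAND g0 = L NAND H = H
g2 = g1 OR in0 = H OR L = H
g3 = g2 NAND g0 = H NAND H = L
g4 = g1 XOR g0 = H XOR H = L

g3 = L  g4 = L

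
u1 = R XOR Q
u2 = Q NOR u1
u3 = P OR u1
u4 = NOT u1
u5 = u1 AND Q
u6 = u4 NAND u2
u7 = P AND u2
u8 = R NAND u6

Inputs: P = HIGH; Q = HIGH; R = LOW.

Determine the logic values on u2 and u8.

u2 = LOW, u8 = HIGH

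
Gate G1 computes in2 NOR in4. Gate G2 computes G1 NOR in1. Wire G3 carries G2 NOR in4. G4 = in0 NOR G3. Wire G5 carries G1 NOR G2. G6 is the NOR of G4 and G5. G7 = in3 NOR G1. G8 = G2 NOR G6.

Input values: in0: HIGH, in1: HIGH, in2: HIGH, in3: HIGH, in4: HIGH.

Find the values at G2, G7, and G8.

G1 = in2 NOR in4 = HIGH NOR HIGH = LOW
G2 = G1 NOR in1 = LOW NOR HIGH = LOW
G3 = G2 NOR in4 = LOW NOR HIGH = LOW
G4 = in0 NOR G3 = HIGH NOR LOW = LOW
G5 = G1 NOR G2 = LOW NOR LOW = HIGH
G6 = G4 NOR G5 = LOW NOR HIGH = LOW
G7 = in3 NOR G1 = HIGH NOR LOW = LOW
G8 = G2 NOR G6 = LOW NOR LOW = HIGH

G2 = LOW, G7 = LOW, G8 = HIGH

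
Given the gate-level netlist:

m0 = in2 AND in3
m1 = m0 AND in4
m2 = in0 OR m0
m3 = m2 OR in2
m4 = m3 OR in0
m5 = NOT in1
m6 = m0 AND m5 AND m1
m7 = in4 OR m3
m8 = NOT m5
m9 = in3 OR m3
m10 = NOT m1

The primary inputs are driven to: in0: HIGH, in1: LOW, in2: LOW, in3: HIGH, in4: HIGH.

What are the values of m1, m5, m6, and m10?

m1 = LOW, m5 = HIGH, m6 = LOW, m10 = HIGH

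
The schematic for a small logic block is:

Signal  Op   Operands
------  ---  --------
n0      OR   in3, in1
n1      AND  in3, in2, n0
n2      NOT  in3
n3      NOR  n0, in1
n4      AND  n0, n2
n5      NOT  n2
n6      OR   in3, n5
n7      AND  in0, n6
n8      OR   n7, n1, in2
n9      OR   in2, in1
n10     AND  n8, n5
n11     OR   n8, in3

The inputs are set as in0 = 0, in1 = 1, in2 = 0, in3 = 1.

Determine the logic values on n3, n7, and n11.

n0 = in3 OR in1 = 1 OR 1 = 1
n1 = in3 AND in2 AND n0 = 1 AND 0 AND 1 = 0
n2 = NOT in3 = NOT 1 = 0
n3 = n0 NOR in1 = 1 NOR 1 = 0
n5 = NOT n2 = NOT 0 = 1
n6 = in3 OR n5 = 1 OR 1 = 1
n7 = in0 AND n6 = 0 AND 1 = 0
n8 = n7 OR n1 OR in2 = 0 OR 0 OR 0 = 0
n11 = n8 OR in3 = 0 OR 1 = 1

n3 = 0  n7 = 0  n11 = 1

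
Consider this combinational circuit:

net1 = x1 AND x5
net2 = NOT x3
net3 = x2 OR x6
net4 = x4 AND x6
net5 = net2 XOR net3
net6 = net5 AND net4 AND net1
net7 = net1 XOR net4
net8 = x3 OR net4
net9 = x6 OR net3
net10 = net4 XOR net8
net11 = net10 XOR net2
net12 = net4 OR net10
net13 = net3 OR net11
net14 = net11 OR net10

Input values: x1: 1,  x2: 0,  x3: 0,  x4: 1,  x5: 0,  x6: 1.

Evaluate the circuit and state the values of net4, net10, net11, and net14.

net4 = 1, net10 = 0, net11 = 1, net14 = 1

net2 = NOT x3 = NOT 0 = 1
net4 = x4 AND x6 = 1 AND 1 = 1
net8 = x3 OR net4 = 0 OR 1 = 1
net10 = net4 XOR net8 = 1 XOR 1 = 0
net11 = net10 XOR net2 = 0 XOR 1 = 1
net14 = net11 OR net10 = 1 OR 0 = 1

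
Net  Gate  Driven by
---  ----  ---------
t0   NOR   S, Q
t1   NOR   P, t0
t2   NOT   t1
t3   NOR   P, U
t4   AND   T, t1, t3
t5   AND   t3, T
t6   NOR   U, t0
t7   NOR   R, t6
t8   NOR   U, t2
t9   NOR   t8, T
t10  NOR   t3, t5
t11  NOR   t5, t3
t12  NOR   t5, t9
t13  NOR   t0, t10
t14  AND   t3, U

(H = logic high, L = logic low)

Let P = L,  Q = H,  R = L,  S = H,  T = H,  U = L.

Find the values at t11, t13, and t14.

t11 = L; t13 = H; t14 = L

t0 = S NOR Q = H NOR H = L
t3 = P NOR U = L NOR L = H
t5 = t3 AND T = H AND H = H
t10 = t3 NOR t5 = H NOR H = L
t11 = t5 NOR t3 = H NOR H = L
t13 = t0 NOR t10 = L NOR L = H
t14 = t3 AND U = H AND L = L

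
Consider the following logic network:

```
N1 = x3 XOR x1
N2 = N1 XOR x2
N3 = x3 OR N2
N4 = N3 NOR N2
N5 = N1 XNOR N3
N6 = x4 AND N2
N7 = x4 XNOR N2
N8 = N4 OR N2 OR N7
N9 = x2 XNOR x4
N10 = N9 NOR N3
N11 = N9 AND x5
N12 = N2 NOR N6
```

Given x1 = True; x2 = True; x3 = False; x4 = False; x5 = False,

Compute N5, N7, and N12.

N1 = x3 XOR x1 = False XOR True = True
N2 = N1 XOR x2 = True XOR True = False
N3 = x3 OR N2 = False OR False = False
N5 = N1 XNOR N3 = True XNOR False = False
N6 = x4 AND N2 = False AND False = False
N7 = x4 XNOR N2 = False XNOR False = True
N12 = N2 NOR N6 = False NOR False = True

N5 = False, N7 = True, N12 = True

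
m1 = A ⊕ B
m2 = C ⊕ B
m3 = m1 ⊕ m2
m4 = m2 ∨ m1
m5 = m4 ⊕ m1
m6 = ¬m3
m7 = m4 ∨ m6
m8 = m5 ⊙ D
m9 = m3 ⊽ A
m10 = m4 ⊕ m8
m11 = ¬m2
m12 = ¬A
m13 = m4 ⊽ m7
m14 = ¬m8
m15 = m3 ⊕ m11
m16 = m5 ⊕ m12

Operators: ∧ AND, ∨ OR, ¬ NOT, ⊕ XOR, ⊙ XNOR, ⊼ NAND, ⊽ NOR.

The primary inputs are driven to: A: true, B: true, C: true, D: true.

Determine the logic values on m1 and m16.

m1 = A XOR B = true XOR true = false
m2 = C XOR B = true XOR true = false
m4 = m2 OR m1 = false OR false = false
m5 = m4 XOR m1 = false XOR false = false
m12 = NOT A = NOT true = false
m16 = m5 XOR m12 = false XOR false = false

m1 = false, m16 = false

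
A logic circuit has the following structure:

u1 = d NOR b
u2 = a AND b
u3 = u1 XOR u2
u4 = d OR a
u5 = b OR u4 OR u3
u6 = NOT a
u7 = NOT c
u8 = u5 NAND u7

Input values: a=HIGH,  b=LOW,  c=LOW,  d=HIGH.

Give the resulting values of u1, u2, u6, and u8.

u1 = LOW, u2 = LOW, u6 = LOW, u8 = LOW

u1 = d NOR b = HIGH NOR LOW = LOW
u2 = a AND b = HIGH AND LOW = LOW
u3 = u1 XOR u2 = LOW XOR LOW = LOW
u4 = d OR a = HIGH OR HIGH = HIGH
u5 = b OR u4 OR u3 = LOW OR HIGH OR LOW = HIGH
u6 = NOT a = NOT HIGH = LOW
u7 = NOT c = NOT LOW = HIGH
u8 = u5 NAND u7 = HIGH NAND HIGH = LOW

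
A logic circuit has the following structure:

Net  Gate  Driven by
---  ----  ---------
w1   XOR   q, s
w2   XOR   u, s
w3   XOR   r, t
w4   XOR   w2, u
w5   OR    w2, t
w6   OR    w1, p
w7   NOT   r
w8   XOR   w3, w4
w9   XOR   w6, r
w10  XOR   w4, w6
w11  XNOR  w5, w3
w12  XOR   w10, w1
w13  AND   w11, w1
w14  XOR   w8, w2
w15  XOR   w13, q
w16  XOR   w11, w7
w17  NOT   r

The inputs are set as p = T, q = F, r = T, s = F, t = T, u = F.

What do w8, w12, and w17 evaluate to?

w8 = F, w12 = T, w17 = F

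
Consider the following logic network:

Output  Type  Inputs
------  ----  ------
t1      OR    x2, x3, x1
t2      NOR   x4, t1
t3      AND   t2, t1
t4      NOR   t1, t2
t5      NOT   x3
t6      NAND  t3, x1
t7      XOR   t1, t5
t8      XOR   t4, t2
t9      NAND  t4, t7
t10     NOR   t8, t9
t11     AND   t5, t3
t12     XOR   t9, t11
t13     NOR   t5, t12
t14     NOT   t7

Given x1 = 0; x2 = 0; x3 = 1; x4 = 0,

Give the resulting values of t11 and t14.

t11 = 0, t14 = 0

t1 = x2 OR x3 OR x1 = 0 OR 1 OR 0 = 1
t2 = x4 NOR t1 = 0 NOR 1 = 0
t3 = t2 AND t1 = 0 AND 1 = 0
t5 = NOT x3 = NOT 1 = 0
t7 = t1 XOR t5 = 1 XOR 0 = 1
t11 = t5 AND t3 = 0 AND 0 = 0
t14 = NOT t7 = NOT 1 = 0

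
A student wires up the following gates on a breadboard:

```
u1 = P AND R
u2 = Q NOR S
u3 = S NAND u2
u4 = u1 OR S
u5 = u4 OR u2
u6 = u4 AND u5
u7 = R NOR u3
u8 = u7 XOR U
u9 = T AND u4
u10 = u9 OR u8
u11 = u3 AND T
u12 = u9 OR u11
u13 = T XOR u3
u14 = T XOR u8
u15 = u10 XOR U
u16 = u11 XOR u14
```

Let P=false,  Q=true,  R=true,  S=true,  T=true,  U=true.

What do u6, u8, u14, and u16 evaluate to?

u6 = true  u8 = true  u14 = false  u16 = true

u1 = P AND R = false AND true = false
u2 = Q NOR S = true NOR true = false
u3 = S NAND u2 = true NAND false = true
u4 = u1 OR S = false OR true = true
u5 = u4 OR u2 = true OR false = true
u6 = u4 AND u5 = true AND true = true
u7 = R NOR u3 = true NOR true = false
u8 = u7 XOR U = false XOR true = true
u11 = u3 AND T = true AND true = true
u14 = T XOR u8 = true XOR true = false
u16 = u11 XOR u14 = true XOR false = true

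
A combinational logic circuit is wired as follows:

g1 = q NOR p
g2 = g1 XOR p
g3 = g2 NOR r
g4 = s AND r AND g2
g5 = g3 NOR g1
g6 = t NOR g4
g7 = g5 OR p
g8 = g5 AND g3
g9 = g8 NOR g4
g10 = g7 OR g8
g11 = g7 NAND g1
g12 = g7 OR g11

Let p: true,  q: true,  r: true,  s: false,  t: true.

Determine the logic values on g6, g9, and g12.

g6 = false, g9 = true, g12 = true

g1 = q NOR p = true NOR true = false
g2 = g1 XOR p = false XOR true = true
g3 = g2 NOR r = true NOR true = false
g4 = s AND r AND g2 = false AND true AND true = false
g5 = g3 NOR g1 = false NOR false = true
g6 = t NOR g4 = true NOR false = false
g7 = g5 OR p = true OR true = true
g8 = g5 AND g3 = true AND false = false
g9 = g8 NOR g4 = false NOR false = true
g11 = g7 NAND g1 = true NAND false = true
g12 = g7 OR g11 = true OR true = true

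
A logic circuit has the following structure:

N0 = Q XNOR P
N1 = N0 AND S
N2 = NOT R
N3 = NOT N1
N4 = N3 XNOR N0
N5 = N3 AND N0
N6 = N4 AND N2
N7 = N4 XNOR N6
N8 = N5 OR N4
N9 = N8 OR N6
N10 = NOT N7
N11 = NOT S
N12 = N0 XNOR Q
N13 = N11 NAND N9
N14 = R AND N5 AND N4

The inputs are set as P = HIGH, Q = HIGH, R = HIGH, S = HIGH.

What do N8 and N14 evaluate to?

N0 = Q XNOR P = HIGH XNOR HIGH = HIGH
N1 = N0 AND S = HIGH AND HIGH = HIGH
N3 = NOT N1 = NOT HIGH = LOW
N4 = N3 XNOR N0 = LOW XNOR HIGH = LOW
N5 = N3 AND N0 = LOW AND HIGH = LOW
N8 = N5 OR N4 = LOW OR LOW = LOW
N14 = R AND N5 AND N4 = HIGH AND LOW AND LOW = LOW

N8 = LOW, N14 = LOW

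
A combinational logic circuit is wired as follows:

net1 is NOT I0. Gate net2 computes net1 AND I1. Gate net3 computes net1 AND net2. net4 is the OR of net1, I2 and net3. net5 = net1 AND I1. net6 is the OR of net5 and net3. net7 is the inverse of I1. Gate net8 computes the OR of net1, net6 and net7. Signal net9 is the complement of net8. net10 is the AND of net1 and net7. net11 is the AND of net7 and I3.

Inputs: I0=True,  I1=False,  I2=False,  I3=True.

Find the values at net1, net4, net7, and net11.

net1 = NOT I0 = NOT True = False
net2 = net1 AND I1 = False AND False = False
net3 = net1 AND net2 = False AND False = False
net4 = net1 OR I2 OR net3 = False OR False OR False = False
net7 = NOT I1 = NOT False = True
net11 = net7 AND I3 = True AND True = True

net1 = False  net4 = False  net7 = True  net11 = True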